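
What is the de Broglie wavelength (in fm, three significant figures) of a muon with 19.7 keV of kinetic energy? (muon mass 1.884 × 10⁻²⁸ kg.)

λ = 608 fm

KE = 19.7 keV = 3.156 × 10⁻¹⁵ J.
p = √(2mKE) = √(2 × 1.884 × 10⁻²⁸ × 3.156 × 10⁻¹⁵) = 1.090 × 10⁻²¹ kg·m/s.
λ = h/p = 6.626 × 10⁻³⁴ / 1.090 × 10⁻²¹ = 6.08 × 10⁻¹³ m = 608 fm.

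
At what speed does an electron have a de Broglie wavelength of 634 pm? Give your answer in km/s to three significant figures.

p = h/λ = 6.626 × 10⁻³⁴ / 6.340 × 10⁻¹⁰ = 1.045 × 10⁻²⁴ kg·m/s.
v = p/m = 1.045 × 10⁻²⁴ / 9.109 × 10⁻³¹ = 1.15 × 10⁶ m/s = 1150 km/s.

v = 1150 km/s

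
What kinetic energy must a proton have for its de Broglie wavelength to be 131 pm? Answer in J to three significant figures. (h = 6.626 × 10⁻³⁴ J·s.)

KE = 7.65 × 10⁻²¹ J

p = h/λ = 6.626 × 10⁻³⁴ / 1.310 × 10⁻¹⁰ = 5.058 × 10⁻²⁴ kg·m/s.
KE = p²/(2m) = (5.058 × 10⁻²⁴)² / (2 × 1.673 × 10⁻²⁷) = 7.646 × 10⁻²¹ J = 7.65 × 10⁻²¹ J.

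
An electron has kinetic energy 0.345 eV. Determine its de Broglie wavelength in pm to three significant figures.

λ = 2090 pm

KE = 0.345 eV = 5.527 × 10⁻²⁰ J.
p = √(2mKE) = √(2 × 9.109 × 10⁻³¹ × 5.527 × 10⁻²⁰) = 3.173 × 10⁻²⁵ kg·m/s.
λ = h/p = 6.626 × 10⁻³⁴ / 3.173 × 10⁻²⁵ = 2.09 × 10⁻⁹ m = 2090 pm.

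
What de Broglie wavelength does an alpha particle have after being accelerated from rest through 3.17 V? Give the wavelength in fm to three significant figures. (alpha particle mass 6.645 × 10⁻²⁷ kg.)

KE = 2eV = 2 × 1.602 × 10⁻¹⁹ × 3.170 = 1.016 × 10⁻¹⁸ J.
p = √(2mKE) = √(2 × 6.645 × 10⁻²⁷ × 1.016 × 10⁻¹⁸) = 1.162 × 10⁻²² kg·m/s.
λ = h/p = 6.626 × 10⁻³⁴ / 1.162 × 10⁻²² = 5.70 × 10⁻¹² m = 5700 fm.

λ = 5700 fm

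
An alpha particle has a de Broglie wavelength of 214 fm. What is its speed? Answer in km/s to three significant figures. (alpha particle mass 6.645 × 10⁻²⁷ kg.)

v = 466 km/s

p = h/λ = 6.626 × 10⁻³⁴ / 2.140 × 10⁻¹³ = 3.096 × 10⁻²¹ kg·m/s.
v = p/m = 3.096 × 10⁻²¹ / 6.645 × 10⁻²⁷ = 4.66 × 10⁵ m/s = 466 km/s.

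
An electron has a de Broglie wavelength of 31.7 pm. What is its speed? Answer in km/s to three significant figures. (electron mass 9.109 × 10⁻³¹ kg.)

p = h/λ = 6.626 × 10⁻³⁴ / 3.170 × 10⁻¹¹ = 2.090 × 10⁻²³ kg·m/s.
v = p/m = 2.090 × 10⁻²³ / 9.109 × 10⁻³¹ = 2.29 × 10⁷ m/s = 2.29 × 10⁴ km/s.

v = 2.29 × 10⁴ km/s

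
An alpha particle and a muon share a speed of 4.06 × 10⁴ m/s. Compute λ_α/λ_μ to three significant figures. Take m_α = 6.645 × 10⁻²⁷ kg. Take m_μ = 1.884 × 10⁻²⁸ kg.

λ_α/λ_μ = 0.0284

At fixed v, p = mv so λ = h/(mv) ∝ 1/m.
λ_α/λ_μ = m_μ/m_α = 1.884 × 10⁻²⁸/6.645 × 10⁻²⁷ = 0.0284.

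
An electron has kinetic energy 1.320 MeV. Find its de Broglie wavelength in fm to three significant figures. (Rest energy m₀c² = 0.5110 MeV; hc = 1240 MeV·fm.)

λ = 705 fm

Total energy E = KE + m₀c² = 1.320 + 0.5110 = 1.8310 MeV.
(pc)² = E² − (m₀c²)² = (1.8310)² − (0.5110)² = 3.091 MeV², so pc = 1.758 MeV.
λ = hc/(pc) = 1240 MeV·fm / 1.758 MeV = 705 fm.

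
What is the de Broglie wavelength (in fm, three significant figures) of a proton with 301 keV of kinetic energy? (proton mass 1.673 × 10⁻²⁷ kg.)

KE = 301 keV = 4.822 × 10⁻¹⁴ J.
p = √(2mKE) = √(2 × 1.673 × 10⁻²⁷ × 4.822 × 10⁻¹⁴) = 1.270 × 10⁻²⁰ kg·m/s.
λ = h/p = 6.626 × 10⁻³⁴ / 1.270 × 10⁻²⁰ = 5.22 × 10⁻¹⁴ m = 52.2 fm.

λ = 52.2 fm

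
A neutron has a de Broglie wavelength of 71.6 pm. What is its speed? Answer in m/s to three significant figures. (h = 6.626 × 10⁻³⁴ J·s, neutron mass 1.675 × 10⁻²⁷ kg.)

p = h/λ = 6.626 × 10⁻³⁴ / 7.160 × 10⁻¹¹ = 9.254 × 10⁻²⁴ kg·m/s.
v = p/m = 9.254 × 10⁻²⁴ / 1.675 × 10⁻²⁷ = 5.52 × 10³ m/s = 5520 m/s.

v = 5520 m/s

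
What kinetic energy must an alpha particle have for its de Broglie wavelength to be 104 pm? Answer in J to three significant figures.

p = h/λ = 6.626 × 10⁻³⁴ / 1.040 × 10⁻¹⁰ = 6.371 × 10⁻²⁴ kg·m/s.
KE = p²/(2m) = (6.371 × 10⁻²⁴)² / (2 × 6.645 × 10⁻²⁷) = 3.054 × 10⁻²¹ J = 3.05 × 10⁻²¹ J.

KE = 3.05 × 10⁻²¹ J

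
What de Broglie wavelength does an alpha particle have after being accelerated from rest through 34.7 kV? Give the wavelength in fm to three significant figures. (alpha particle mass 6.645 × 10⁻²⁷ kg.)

λ = 54.5 fm

KE = 2eV = 2 × 1.602 × 10⁻¹⁹ × 3.470 × 10⁴ = 1.112 × 10⁻¹⁴ J.
p = √(2mKE) = √(2 × 6.645 × 10⁻²⁷ × 1.112 × 10⁻¹⁴) = 1.216 × 10⁻²⁰ kg·m/s.
λ = h/p = 6.626 × 10⁻³⁴ / 1.216 × 10⁻²⁰ = 5.45 × 10⁻¹⁴ m = 54.5 fm.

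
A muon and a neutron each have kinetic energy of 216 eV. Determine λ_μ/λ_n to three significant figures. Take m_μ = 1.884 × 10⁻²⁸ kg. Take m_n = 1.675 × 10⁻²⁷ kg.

At fixed KE, p = √(2mKE) so λ = h/p ∝ 1/√m.
λ_μ/λ_n = √(m_n/m_μ) = √(1.675 × 10⁻²⁷/1.884 × 10⁻²⁸) = √(8.891) = 2.98.

λ_μ/λ_n = 2.98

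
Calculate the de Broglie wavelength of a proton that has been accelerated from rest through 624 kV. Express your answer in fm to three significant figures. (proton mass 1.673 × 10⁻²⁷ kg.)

λ = 36.2 fm

KE = eV = 1.602 × 10⁻¹⁹ × 6.240 × 10⁵ = 9.996 × 10⁻¹⁴ J.
p = √(2mKE) = √(2 × 1.673 × 10⁻²⁷ × 9.996 × 10⁻¹⁴) = 1.829 × 10⁻²⁰ kg·m/s.
λ = h/p = 6.626 × 10⁻³⁴ / 1.829 × 10⁻²⁰ = 3.62 × 10⁻¹⁴ m = 36.2 fm.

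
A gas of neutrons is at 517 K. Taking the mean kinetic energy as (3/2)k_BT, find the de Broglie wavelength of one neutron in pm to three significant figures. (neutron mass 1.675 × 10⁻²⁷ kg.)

KE = (3/2)k_BT = 1.5 × 1.381 × 10⁻²³ × 517 = 1.071 × 10⁻²⁰ J.
p = √(2mKE) = √(2 × 1.675 × 10⁻²⁷ × 1.071 × 10⁻²⁰) = 5.990 × 10⁻²⁴ kg·m/s.
λ = h/p = 1.11 × 10⁻¹⁰ m = 111 pm.

λ = 111 pm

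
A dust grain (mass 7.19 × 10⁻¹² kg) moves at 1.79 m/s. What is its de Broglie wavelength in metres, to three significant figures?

p = mv = 7.19 × 10⁻¹² × 1.79 = 1.287 × 10⁻¹¹ kg·m/s.
λ = h/p = 6.626 × 10⁻³⁴ / 1.287 × 10⁻¹¹ = 5.15 × 10⁻²³ m.

λ = 5.15 × 10⁻²³ m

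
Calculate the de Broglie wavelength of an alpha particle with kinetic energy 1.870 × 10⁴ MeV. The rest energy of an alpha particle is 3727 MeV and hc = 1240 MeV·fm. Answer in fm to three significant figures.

λ = 0.0561 fm

Total energy E = KE + m₀c² = 1.870 × 10⁴ + 3727 = 22427 MeV.
(pc)² = E² − (m₀c²)² = (22427)² − (3727)² = 4.891 × 10⁸ MeV², so pc = 2.212 × 10⁴ MeV.
λ = hc/(pc) = 1240 MeV·fm / 2.212 × 10⁴ MeV = 0.0561 fm.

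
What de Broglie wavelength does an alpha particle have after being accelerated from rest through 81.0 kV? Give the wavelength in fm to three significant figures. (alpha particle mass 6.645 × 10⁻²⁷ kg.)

KE = 2eV = 2 × 1.602 × 10⁻¹⁹ × 8.100 × 10⁴ = 2.595 × 10⁻¹⁴ J.
p = √(2mKE) = √(2 × 6.645 × 10⁻²⁷ × 2.595 × 10⁻¹⁴) = 1.857 × 10⁻²⁰ kg·m/s.
λ = h/p = 6.626 × 10⁻³⁴ / 1.857 × 10⁻²⁰ = 3.57 × 10⁻¹⁴ m = 35.7 fm.

λ = 35.7 fm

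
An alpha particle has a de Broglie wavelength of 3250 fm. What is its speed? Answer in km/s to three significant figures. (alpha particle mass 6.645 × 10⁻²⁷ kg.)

v = 30.7 km/s

p = h/λ = 6.626 × 10⁻³⁴ / 3.250 × 10⁻¹² = 2.039 × 10⁻²² kg·m/s.
v = p/m = 2.039 × 10⁻²² / 6.645 × 10⁻²⁷ = 3.07 × 10⁴ m/s = 30.7 km/s.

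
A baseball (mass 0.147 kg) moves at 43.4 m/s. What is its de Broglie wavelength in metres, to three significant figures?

p = mv = 0.147 × 43.4 = 6.380 kg·m/s.
λ = h/p = 6.626 × 10⁻³⁴ / 6.380 = 1.04 × 10⁻³⁴ m.

λ = 1.04 × 10⁻³⁴ m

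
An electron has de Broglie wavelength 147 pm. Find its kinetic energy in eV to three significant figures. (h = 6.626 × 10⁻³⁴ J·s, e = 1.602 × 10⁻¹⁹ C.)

KE = 69.6 eV

p = h/λ = 6.626 × 10⁻³⁴ / 1.470 × 10⁻¹⁰ = 4.507 × 10⁻²⁴ kg·m/s.
KE = p²/(2m) = (4.507 × 10⁻²⁴)² / (2 × 9.109 × 10⁻³¹) = 1.115 × 10⁻¹⁷ J = 69.6 eV.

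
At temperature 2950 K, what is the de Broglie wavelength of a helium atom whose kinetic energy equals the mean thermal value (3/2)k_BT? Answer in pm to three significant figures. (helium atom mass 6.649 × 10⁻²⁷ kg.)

KE = (3/2)k_BT = 1.5 × 1.381 × 10⁻²³ × 2950 = 6.111 × 10⁻²⁰ J.
p = √(2mKE) = √(2 × 6.649 × 10⁻²⁷ × 6.111 × 10⁻²⁰) = 2.851 × 10⁻²³ kg·m/s.
λ = h/p = 2.32 × 10⁻¹¹ m = 23.2 pm.

λ = 23.2 pm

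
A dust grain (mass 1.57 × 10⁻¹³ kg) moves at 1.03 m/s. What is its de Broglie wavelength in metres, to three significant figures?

λ = 4.10 × 10⁻²¹ m

p = mv = 1.57 × 10⁻¹³ × 1.03 = 1.617 × 10⁻¹³ kg·m/s.
λ = h/p = 6.626 × 10⁻³⁴ / 1.617 × 10⁻¹³ = 4.10 × 10⁻²¹ m.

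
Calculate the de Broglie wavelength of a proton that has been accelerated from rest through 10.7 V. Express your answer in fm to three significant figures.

λ = 8750 fm

KE = eV = 1.602 × 10⁻¹⁹ × 10.70 = 1.714 × 10⁻¹⁸ J.
p = √(2mKE) = √(2 × 1.673 × 10⁻²⁷ × 1.714 × 10⁻¹⁸) = 7.573 × 10⁻²³ kg·m/s.
λ = h/p = 6.626 × 10⁻³⁴ / 7.573 × 10⁻²³ = 8.75 × 10⁻¹² m = 8750 fm.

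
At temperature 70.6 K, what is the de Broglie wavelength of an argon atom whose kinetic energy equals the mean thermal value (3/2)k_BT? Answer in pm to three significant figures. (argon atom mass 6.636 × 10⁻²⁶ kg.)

KE = (3/2)k_BT = 1.5 × 1.381 × 10⁻²³ × 70.6 = 1.462 × 10⁻²¹ J.
p = √(2mKE) = √(2 × 6.636 × 10⁻²⁶ × 1.462 × 10⁻²¹) = 1.393 × 10⁻²³ kg·m/s.
λ = h/p = 4.76 × 10⁻¹¹ m = 47.6 pm.

λ = 47.6 pm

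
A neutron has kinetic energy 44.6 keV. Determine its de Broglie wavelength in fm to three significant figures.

KE = 44.6 keV = 7.145 × 10⁻¹⁵ J.
p = √(2mKE) = √(2 × 1.675 × 10⁻²⁷ × 7.145 × 10⁻¹⁵) = 4.892 × 10⁻²¹ kg·m/s.
λ = h/p = 6.626 × 10⁻³⁴ / 4.892 × 10⁻²¹ = 1.35 × 10⁻¹³ m = 135 fm.

λ = 135 fm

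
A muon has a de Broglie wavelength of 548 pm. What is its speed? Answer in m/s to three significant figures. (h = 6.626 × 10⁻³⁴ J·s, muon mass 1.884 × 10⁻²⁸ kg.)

v = 6420 m/s

p = h/λ = 6.626 × 10⁻³⁴ / 5.480 × 10⁻¹⁰ = 1.209 × 10⁻²⁴ kg·m/s.
v = p/m = 1.209 × 10⁻²⁴ / 1.884 × 10⁻²⁸ = 6.42 × 10³ m/s = 6420 m/s.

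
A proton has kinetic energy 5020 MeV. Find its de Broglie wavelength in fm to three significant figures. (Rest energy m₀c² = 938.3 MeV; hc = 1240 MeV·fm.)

λ = 0.211 fm

Total energy E = KE + m₀c² = 5020 + 938.3 = 5958.3 MeV.
(pc)² = E² − (m₀c²)² = (5958.3)² − (938.3)² = 3.462 × 10⁷ MeV², so pc = 5884 MeV.
λ = hc/(pc) = 1240 MeV·fm / 5884 MeV = 0.211 fm.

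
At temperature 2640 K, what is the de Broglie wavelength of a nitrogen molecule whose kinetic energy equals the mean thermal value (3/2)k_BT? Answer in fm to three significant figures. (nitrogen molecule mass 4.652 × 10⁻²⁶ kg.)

λ = 9290 fm

KE = (3/2)k_BT = 1.5 × 1.381 × 10⁻²³ × 2640 = 5.469 × 10⁻²⁰ J.
p = √(2mKE) = √(2 × 4.652 × 10⁻²⁶ × 5.469 × 10⁻²⁰) = 7.133 × 10⁻²³ kg·m/s.
λ = h/p = 9.29 × 10⁻¹² m = 9290 fm.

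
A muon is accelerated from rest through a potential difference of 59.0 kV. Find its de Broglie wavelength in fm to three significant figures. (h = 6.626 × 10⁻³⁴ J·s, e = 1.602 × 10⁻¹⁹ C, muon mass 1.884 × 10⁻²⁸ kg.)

λ = 351 fm

KE = eV = 1.602 × 10⁻¹⁹ × 5.900 × 10⁴ = 9.452 × 10⁻¹⁵ J.
p = √(2mKE) = √(2 × 1.884 × 10⁻²⁸ × 9.452 × 10⁻¹⁵) = 1.887 × 10⁻²¹ kg·m/s.
λ = h/p = 6.626 × 10⁻³⁴ / 1.887 × 10⁻²¹ = 3.51 × 10⁻¹³ m = 351 fm.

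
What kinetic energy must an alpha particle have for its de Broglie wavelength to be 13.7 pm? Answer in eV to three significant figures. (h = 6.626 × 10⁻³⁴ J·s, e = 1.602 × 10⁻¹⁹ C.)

p = h/λ = 6.626 × 10⁻³⁴ / 1.370 × 10⁻¹¹ = 4.836 × 10⁻²³ kg·m/s.
KE = p²/(2m) = (4.836 × 10⁻²³)² / (2 × 6.645 × 10⁻²⁷) = 1.760 × 10⁻¹⁹ J = 1.10 eV.

KE = 1.10 eV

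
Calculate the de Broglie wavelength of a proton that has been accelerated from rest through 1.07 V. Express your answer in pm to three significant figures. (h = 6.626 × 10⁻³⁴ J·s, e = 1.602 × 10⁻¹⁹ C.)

λ = 27.7 pm

KE = eV = 1.602 × 10⁻¹⁹ × 1.070 = 1.714 × 10⁻¹⁹ J.
p = √(2mKE) = √(2 × 1.673 × 10⁻²⁷ × 1.714 × 10⁻¹⁹) = 2.395 × 10⁻²³ kg·m/s.
λ = h/p = 6.626 × 10⁻³⁴ / 2.395 × 10⁻²³ = 2.77 × 10⁻¹¹ m = 27.7 pm.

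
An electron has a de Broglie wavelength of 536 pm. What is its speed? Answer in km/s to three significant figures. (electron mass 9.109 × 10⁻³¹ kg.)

v = 1360 km/s

p = h/λ = 6.626 × 10⁻³⁴ / 5.360 × 10⁻¹⁰ = 1.236 × 10⁻²⁴ kg·m/s.
v = p/m = 1.236 × 10⁻²⁴ / 9.109 × 10⁻³¹ = 1.36 × 10⁶ m/s = 1360 km/s.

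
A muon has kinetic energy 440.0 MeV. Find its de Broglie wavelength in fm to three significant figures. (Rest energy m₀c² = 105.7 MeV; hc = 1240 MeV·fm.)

λ = 2.32 fm

Total energy E = KE + m₀c² = 440.0 + 105.7 = 545.7 MeV.
(pc)² = E² − (m₀c²)² = (545.7)² − (105.7)² = 2.866 × 10⁵ MeV², so pc = 535.4 MeV.
λ = hc/(pc) = 1240 MeV·fm / 535.4 MeV = 2.32 fm.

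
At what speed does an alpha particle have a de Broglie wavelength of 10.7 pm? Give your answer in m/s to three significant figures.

v = 9320 m/s

p = h/λ = 6.626 × 10⁻³⁴ / 1.070 × 10⁻¹¹ = 6.193 × 10⁻²³ kg·m/s.
v = p/m = 6.193 × 10⁻²³ / 6.645 × 10⁻²⁷ = 9.32 × 10³ m/s = 9320 m/s.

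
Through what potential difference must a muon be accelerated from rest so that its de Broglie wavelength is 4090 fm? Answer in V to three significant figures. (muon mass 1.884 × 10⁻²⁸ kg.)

V = 435 V

p = h/λ = 6.626 × 10⁻³⁴ / 4.090 × 10⁻¹² = 1.620 × 10⁻²² kg·m/s.
KE = p²/(2m) = 6.965 × 10⁻¹⁷ J.
V = KE/e = 6.965 × 10⁻¹⁷ / (1.602 × 10⁻¹⁹) = 435 V.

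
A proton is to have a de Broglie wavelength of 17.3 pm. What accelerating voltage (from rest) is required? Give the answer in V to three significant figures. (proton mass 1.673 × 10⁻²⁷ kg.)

V = 2.74 V

p = h/λ = 6.626 × 10⁻³⁴ / 1.730 × 10⁻¹¹ = 3.830 × 10⁻²³ kg·m/s.
KE = p²/(2m) = 4.384 × 10⁻¹⁹ J.
V = KE/e = 4.384 × 10⁻¹⁹ / (1.602 × 10⁻¹⁹) = 2.74 V.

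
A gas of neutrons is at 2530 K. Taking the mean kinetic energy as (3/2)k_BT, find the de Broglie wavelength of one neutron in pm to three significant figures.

λ = 50.0 pm

KE = (3/2)k_BT = 1.5 × 1.381 × 10⁻²³ × 2530 = 5.241 × 10⁻²⁰ J.
p = √(2mKE) = √(2 × 1.675 × 10⁻²⁷ × 5.241 × 10⁻²⁰) = 1.325 × 10⁻²³ kg·m/s.
λ = h/p = 5.00 × 10⁻¹¹ m = 50.0 pm.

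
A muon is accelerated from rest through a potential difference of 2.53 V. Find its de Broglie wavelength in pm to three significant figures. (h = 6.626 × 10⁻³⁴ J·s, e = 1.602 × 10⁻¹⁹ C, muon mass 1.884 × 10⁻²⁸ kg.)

KE = eV = 1.602 × 10⁻¹⁹ × 2.530 = 4.053 × 10⁻¹⁹ J.
p = √(2mKE) = √(2 × 1.884 × 10⁻²⁸ × 4.053 × 10⁻¹⁹) = 1.236 × 10⁻²³ kg·m/s.
λ = h/p = 6.626 × 10⁻³⁴ / 1.236 × 10⁻²³ = 5.36 × 10⁻¹¹ m = 53.6 pm.

λ = 53.6 pm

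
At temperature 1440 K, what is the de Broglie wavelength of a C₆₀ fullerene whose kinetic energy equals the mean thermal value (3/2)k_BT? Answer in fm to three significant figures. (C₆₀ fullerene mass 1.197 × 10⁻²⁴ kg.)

λ = 2480 fm

KE = (3/2)k_BT = 1.5 × 1.381 × 10⁻²³ × 1440 = 2.983 × 10⁻²⁰ J.
p = √(2mKE) = √(2 × 1.197 × 10⁻²⁴ × 2.983 × 10⁻²⁰) = 2.672 × 10⁻²² kg·m/s.
λ = h/p = 2.48 × 10⁻¹² m = 2480 fm.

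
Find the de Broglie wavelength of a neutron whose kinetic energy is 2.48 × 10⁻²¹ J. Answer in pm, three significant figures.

p = √(2mKE) = √(2 × 1.675 × 10⁻²⁷ × 2.480 × 10⁻²¹) = 2.882 × 10⁻²⁴ kg·m/s.
λ = h/p = 6.626 × 10⁻³⁴ / 2.882 × 10⁻²⁴ = 2.30 × 10⁻¹⁰ m = 230 pm.

λ = 230 pm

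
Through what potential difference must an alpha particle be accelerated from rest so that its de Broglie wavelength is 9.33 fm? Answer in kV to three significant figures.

p = h/λ = 6.626 × 10⁻³⁴ / 9.330 × 10⁻¹⁵ = 7.102 × 10⁻²⁰ kg·m/s.
KE = p²/(2m) = 3.795 × 10⁻¹³ J.
V = KE/2e = 3.795 × 10⁻¹³ / (2 × 1.602 × 10⁻¹⁹) = 1180 kV.

V = 1180 kV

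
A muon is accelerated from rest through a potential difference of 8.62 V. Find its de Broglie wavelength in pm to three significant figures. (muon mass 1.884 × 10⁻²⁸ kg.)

KE = eV = 1.602 × 10⁻¹⁹ × 8.620 = 1.381 × 10⁻¹⁸ J.
p = √(2mKE) = √(2 × 1.884 × 10⁻²⁸ × 1.381 × 10⁻¹⁸) = 2.281 × 10⁻²³ kg·m/s.
λ = h/p = 6.626 × 10⁻³⁴ / 2.281 × 10⁻²³ = 2.90 × 10⁻¹¹ m = 29.0 pm.

λ = 29.0 pm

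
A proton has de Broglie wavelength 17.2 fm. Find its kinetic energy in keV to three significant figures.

KE = 2770 keV

p = h/λ = 6.626 × 10⁻³⁴ / 1.720 × 10⁻¹⁴ = 3.852 × 10⁻²⁰ kg·m/s.
KE = p²/(2m) = (3.852 × 10⁻²⁰)² / (2 × 1.673 × 10⁻²⁷) = 4.435 × 10⁻¹³ J = 2770 keV.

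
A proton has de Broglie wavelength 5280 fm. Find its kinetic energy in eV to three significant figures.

p = h/λ = 6.626 × 10⁻³⁴ / 5.280 × 10⁻¹² = 1.255 × 10⁻²² kg·m/s.
KE = p²/(2m) = (1.255 × 10⁻²²)² / (2 × 1.673 × 10⁻²⁷) = 4.707 × 10⁻¹⁸ J = 29.4 eV.

KE = 29.4 eV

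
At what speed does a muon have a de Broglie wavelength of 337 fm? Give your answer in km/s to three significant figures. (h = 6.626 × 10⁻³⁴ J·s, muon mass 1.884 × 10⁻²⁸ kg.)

p = h/λ = 6.626 × 10⁻³⁴ / 3.370 × 10⁻¹³ = 1.966 × 10⁻²¹ kg·m/s.
v = p/m = 1.966 × 10⁻²¹ / 1.884 × 10⁻²⁸ = 1.04 × 10⁷ m/s = 1.04 × 10⁴ km/s.

v = 1.04 × 10⁴ km/s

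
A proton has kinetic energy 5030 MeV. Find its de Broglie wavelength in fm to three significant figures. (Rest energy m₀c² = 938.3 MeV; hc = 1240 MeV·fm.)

Total energy E = KE + m₀c² = 5030 + 938.3 = 5968.3 MeV.
(pc)² = E² − (m₀c²)² = (5968.3)² − (938.3)² = 3.474 × 10⁷ MeV², so pc = 5894 MeV.
λ = hc/(pc) = 1240 MeV·fm / 5894 MeV = 0.210 fm.

λ = 0.210 fm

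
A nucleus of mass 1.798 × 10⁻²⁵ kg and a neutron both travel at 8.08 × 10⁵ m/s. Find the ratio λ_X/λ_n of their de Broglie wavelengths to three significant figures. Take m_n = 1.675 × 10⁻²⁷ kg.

λ_X/λ_n = 9.32 × 10⁻³

At fixed v, p = mv so λ = h/(mv) ∝ 1/m.
λ_X/λ_n = m_n/m_X = 1.675 × 10⁻²⁷/1.798 × 10⁻²⁵ = 9.32 × 10⁻³.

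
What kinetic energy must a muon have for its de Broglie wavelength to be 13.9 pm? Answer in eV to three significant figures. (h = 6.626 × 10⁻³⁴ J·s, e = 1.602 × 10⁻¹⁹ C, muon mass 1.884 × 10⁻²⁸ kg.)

p = h/λ = 6.626 × 10⁻³⁴ / 1.390 × 10⁻¹¹ = 4.767 × 10⁻²³ kg·m/s.
KE = p²/(2m) = (4.767 × 10⁻²³)² / (2 × 1.884 × 10⁻²⁸) = 6.031 × 10⁻¹⁸ J = 37.6 eV.

KE = 37.6 eV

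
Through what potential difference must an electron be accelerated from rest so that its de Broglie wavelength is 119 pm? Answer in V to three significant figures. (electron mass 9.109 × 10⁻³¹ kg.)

p = h/λ = 6.626 × 10⁻³⁴ / 1.190 × 10⁻¹⁰ = 5.568 × 10⁻²⁴ kg·m/s.
KE = p²/(2m) = 1.702 × 10⁻¹⁷ J.
V = KE/e = 1.702 × 10⁻¹⁷ / (1.602 × 10⁻¹⁹) = 106 V.

V = 106 V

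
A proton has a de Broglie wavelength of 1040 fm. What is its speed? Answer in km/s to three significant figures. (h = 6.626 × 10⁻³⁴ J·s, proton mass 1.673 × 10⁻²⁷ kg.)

v = 381 km/s

p = h/λ = 6.626 × 10⁻³⁴ / 1.040 × 10⁻¹² = 6.371 × 10⁻²² kg·m/s.
v = p/m = 6.371 × 10⁻²² / 1.673 × 10⁻²⁷ = 3.81 × 10⁵ m/s = 381 km/s.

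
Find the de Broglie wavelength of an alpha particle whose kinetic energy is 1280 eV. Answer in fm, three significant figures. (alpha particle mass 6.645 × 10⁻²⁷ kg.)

KE = 1280 eV = 2.051 × 10⁻¹⁶ J.
p = √(2mKE) = √(2 × 6.645 × 10⁻²⁷ × 2.051 × 10⁻¹⁶) = 1.651 × 10⁻²¹ kg·m/s.
λ = h/p = 6.626 × 10⁻³⁴ / 1.651 × 10⁻²¹ = 4.01 × 10⁻¹³ m = 401 fm.

λ = 401 fm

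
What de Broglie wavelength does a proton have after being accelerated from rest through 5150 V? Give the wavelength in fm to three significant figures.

λ = 399 fm

KE = eV = 1.602 × 10⁻¹⁹ × 5150 = 8.250 × 10⁻¹⁶ J.
p = √(2mKE) = √(2 × 1.673 × 10⁻²⁷ × 8.250 × 10⁻¹⁶) = 1.661 × 10⁻²¹ kg·m/s.
λ = h/p = 6.626 × 10⁻³⁴ / 1.661 × 10⁻²¹ = 3.99 × 10⁻¹³ m = 399 fm.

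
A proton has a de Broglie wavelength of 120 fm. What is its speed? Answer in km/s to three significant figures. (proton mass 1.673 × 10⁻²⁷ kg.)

v = 3300 km/s

p = h/λ = 6.626 × 10⁻³⁴ / 1.200 × 10⁻¹³ = 5.522 × 10⁻²¹ kg·m/s.
v = p/m = 5.522 × 10⁻²¹ / 1.673 × 10⁻²⁷ = 3.30 × 10⁶ m/s = 3300 km/s.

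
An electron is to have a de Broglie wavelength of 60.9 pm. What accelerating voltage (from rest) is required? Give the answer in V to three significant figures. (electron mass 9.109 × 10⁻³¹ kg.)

p = h/λ = 6.626 × 10⁻³⁴ / 6.090 × 10⁻¹¹ = 1.088 × 10⁻²³ kg·m/s.
KE = p²/(2m) = 6.498 × 10⁻¹⁷ J.
V = KE/e = 6.498 × 10⁻¹⁷ / (1.602 × 10⁻¹⁹) = 406 V.

V = 406 V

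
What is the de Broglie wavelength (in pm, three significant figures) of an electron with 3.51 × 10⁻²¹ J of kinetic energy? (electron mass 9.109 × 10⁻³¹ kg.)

λ = 8290 pm

p = √(2mKE) = √(2 × 9.109 × 10⁻³¹ × 3.510 × 10⁻²¹) = 7.997 × 10⁻²⁶ kg·m/s.
λ = h/p = 6.626 × 10⁻³⁴ / 7.997 × 10⁻²⁶ = 8.29 × 10⁻⁹ m = 8290 pm.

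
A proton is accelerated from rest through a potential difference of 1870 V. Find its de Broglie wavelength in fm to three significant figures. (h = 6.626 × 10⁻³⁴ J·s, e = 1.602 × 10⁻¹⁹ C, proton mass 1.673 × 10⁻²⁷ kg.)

KE = eV = 1.602 × 10⁻¹⁹ × 1870 = 2.996 × 10⁻¹⁶ J.
p = √(2mKE) = √(2 × 1.673 × 10⁻²⁷ × 2.996 × 10⁻¹⁶) = 1.001 × 10⁻²¹ kg·m/s.
λ = h/p = 6.626 × 10⁻³⁴ / 1.001 × 10⁻²¹ = 6.62 × 10⁻¹³ m = 662 fm.

λ = 662 fm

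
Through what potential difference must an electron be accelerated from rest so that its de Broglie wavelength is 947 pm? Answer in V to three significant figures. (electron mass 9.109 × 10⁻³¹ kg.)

p = h/λ = 6.626 × 10⁻³⁴ / 9.470 × 10⁻¹⁰ = 6.997 × 10⁻²⁵ kg·m/s.
KE = p²/(2m) = 2.687 × 10⁻¹⁹ J.
V = KE/e = 2.687 × 10⁻¹⁹ / (1.602 × 10⁻¹⁹) = 1.68 V.

V = 1.68 V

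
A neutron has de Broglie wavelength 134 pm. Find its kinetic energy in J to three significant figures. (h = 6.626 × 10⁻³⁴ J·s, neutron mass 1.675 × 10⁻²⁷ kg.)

p = h/λ = 6.626 × 10⁻³⁴ / 1.340 × 10⁻¹⁰ = 4.945 × 10⁻²⁴ kg·m/s.
KE = p²/(2m) = (4.945 × 10⁻²⁴)² / (2 × 1.675 × 10⁻²⁷) = 7.299 × 10⁻²¹ J = 7.30 × 10⁻²¹ J.

KE = 7.30 × 10⁻²¹ J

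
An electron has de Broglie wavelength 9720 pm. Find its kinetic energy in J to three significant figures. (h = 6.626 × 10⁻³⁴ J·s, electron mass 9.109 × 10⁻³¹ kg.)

KE = 2.55 × 10⁻²¹ J

p = h/λ = 6.626 × 10⁻³⁴ / 9.720 × 10⁻⁹ = 6.817 × 10⁻²⁶ kg·m/s.
KE = p²/(2m) = (6.817 × 10⁻²⁶)² / (2 × 9.109 × 10⁻³¹) = 2.551 × 10⁻²¹ J = 2.55 × 10⁻²¹ J.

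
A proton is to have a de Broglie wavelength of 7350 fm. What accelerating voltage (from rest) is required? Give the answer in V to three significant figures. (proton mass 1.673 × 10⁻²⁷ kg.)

p = h/λ = 6.626 × 10⁻³⁴ / 7.350 × 10⁻¹² = 9.015 × 10⁻²³ kg·m/s.
KE = p²/(2m) = 2.429 × 10⁻¹⁸ J.
V = KE/e = 2.429 × 10⁻¹⁸ / (1.602 × 10⁻¹⁹) = 15.2 V.

V = 15.2 V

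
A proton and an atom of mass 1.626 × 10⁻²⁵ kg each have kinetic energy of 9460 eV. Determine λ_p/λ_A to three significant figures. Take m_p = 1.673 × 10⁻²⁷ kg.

At fixed KE, p = √(2mKE) so λ = h/p ∝ 1/√m.
λ_p/λ_A = √(m_A/m_p) = √(1.626 × 10⁻²⁵/1.673 × 10⁻²⁷) = √(97.19) = 9.86.

λ_p/λ_A = 9.86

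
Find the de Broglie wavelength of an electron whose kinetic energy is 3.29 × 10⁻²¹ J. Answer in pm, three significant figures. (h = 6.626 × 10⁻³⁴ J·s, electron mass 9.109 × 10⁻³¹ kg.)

λ = 8560 pm

p = √(2mKE) = √(2 × 9.109 × 10⁻³¹ × 3.290 × 10⁻²¹) = 7.742 × 10⁻²⁶ kg·m/s.
λ = h/p = 6.626 × 10⁻³⁴ / 7.742 × 10⁻²⁶ = 8.56 × 10⁻⁹ m = 8560 pm.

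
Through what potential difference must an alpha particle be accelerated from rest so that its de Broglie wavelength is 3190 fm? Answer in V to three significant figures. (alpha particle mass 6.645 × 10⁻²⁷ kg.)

p = h/λ = 6.626 × 10⁻³⁴ / 3.190 × 10⁻¹² = 2.077 × 10⁻²² kg·m/s.
KE = p²/(2m) = 3.246 × 10⁻¹⁸ J.
V = KE/2e = 3.246 × 10⁻¹⁸ / (2 × 1.602 × 10⁻¹⁹) = 10.1 V.

V = 10.1 V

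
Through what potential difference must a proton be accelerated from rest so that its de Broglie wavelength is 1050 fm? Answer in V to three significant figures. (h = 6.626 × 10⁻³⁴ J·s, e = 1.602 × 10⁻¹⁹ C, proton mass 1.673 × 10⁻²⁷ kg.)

V = 743 V

p = h/λ = 6.626 × 10⁻³⁴ / 1.050 × 10⁻¹² = 6.310 × 10⁻²² kg·m/s.
KE = p²/(2m) = 1.190 × 10⁻¹⁶ J.
V = KE/e = 1.190 × 10⁻¹⁶ / (1.602 × 10⁻¹⁹) = 743 V.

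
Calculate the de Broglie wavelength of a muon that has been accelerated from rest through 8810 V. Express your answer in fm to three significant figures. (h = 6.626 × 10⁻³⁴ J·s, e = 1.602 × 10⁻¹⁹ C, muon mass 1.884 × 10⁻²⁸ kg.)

λ = 909 fm

KE = eV = 1.602 × 10⁻¹⁹ × 8810 = 1.411 × 10⁻¹⁵ J.
p = √(2mKE) = √(2 × 1.884 × 10⁻²⁸ × 1.411 × 10⁻¹⁵) = 7.292 × 10⁻²² kg·m/s.
λ = h/p = 6.626 × 10⁻³⁴ / 7.292 × 10⁻²² = 9.09 × 10⁻¹³ m = 909 fm.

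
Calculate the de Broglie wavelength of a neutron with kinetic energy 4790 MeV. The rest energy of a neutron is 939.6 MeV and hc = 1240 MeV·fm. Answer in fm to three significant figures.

λ = 0.219 fm

Total energy E = KE + m₀c² = 4790 + 939.6 = 5729.6 MeV.
(pc)² = E² − (m₀c²)² = (5729.6)² − (939.6)² = 3.195 × 10⁷ MeV², so pc = 5652 MeV.
λ = hc/(pc) = 1240 MeV·fm / 5652 MeV = 0.219 fm.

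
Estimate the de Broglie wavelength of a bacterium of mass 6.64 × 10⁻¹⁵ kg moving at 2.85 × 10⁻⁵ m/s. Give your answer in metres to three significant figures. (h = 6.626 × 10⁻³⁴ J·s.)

λ = 3.50 × 10⁻¹⁵ m

p = mv = 6.64 × 10⁻¹⁵ × 2.85 × 10⁻⁵ = 1.892 × 10⁻¹⁹ kg·m/s.
λ = h/p = 6.626 × 10⁻³⁴ / 1.892 × 10⁻¹⁹ = 3.50 × 10⁻¹⁵ m.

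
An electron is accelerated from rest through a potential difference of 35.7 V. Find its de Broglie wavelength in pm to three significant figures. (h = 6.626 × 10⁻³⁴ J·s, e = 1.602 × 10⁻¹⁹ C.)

λ = 205 pm

KE = eV = 1.602 × 10⁻¹⁹ × 35.70 = 5.719 × 10⁻¹⁸ J.
p = √(2mKE) = √(2 × 9.109 × 10⁻³¹ × 5.719 × 10⁻¹⁸) = 3.228 × 10⁻²⁴ kg·m/s.
λ = h/p = 6.626 × 10⁻³⁴ / 3.228 × 10⁻²⁴ = 2.05 × 10⁻¹⁰ m = 205 pm.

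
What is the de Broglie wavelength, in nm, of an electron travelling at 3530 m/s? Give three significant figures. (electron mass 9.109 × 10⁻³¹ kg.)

p = mv = 9.109 × 10⁻³¹ × 3530 = 3.215 × 10⁻²⁷ kg·m/s.
λ = h/p = 6.626 × 10⁻³⁴ / 3.215 × 10⁻²⁷ = 2.06 × 10⁻⁷ m = 206 nm.

λ = 206 nm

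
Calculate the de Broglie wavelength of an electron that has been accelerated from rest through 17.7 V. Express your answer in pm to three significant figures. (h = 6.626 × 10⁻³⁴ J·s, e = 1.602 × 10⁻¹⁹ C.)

KE = eV = 1.602 × 10⁻¹⁹ × 17.70 = 2.836 × 10⁻¹⁸ J.
p = √(2mKE) = √(2 × 9.109 × 10⁻³¹ × 2.836 × 10⁻¹⁸) = 2.273 × 10⁻²⁴ kg·m/s.
λ = h/p = 6.626 × 10⁻³⁴ / 2.273 × 10⁻²⁴ = 2.92 × 10⁻¹⁰ m = 292 pm.

λ = 292 pm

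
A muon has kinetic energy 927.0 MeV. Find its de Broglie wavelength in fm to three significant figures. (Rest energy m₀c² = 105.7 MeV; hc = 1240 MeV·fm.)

Total energy E = KE + m₀c² = 927.0 + 105.7 = 1032.7 MeV.
(pc)² = E² − (m₀c²)² = (1032.7)² − (105.7)² = 1.055 × 10⁶ MeV², so pc = 1027 MeV.
λ = hc/(pc) = 1240 MeV·fm / 1027 MeV = 1.21 fm.

λ = 1.21 fm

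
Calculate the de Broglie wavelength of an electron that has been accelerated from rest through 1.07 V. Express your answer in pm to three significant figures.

λ = 1190 pm

KE = eV = 1.602 × 10⁻¹⁹ × 1.070 = 1.714 × 10⁻¹⁹ J.
p = √(2mKE) = √(2 × 9.109 × 10⁻³¹ × 1.714 × 10⁻¹⁹) = 5.588 × 10⁻²⁵ kg·m/s.
λ = h/p = 6.626 × 10⁻³⁴ / 5.588 × 10⁻²⁵ = 1.19 × 10⁻⁹ m = 1190 pm.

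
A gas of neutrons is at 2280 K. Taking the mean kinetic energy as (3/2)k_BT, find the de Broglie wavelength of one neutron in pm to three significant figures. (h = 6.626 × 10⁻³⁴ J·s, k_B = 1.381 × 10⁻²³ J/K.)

KE = (3/2)k_BT = 1.5 × 1.381 × 10⁻²³ × 2280 = 4.723 × 10⁻²⁰ J.
p = √(2mKE) = √(2 × 1.675 × 10⁻²⁷ × 4.723 × 10⁻²⁰) = 1.258 × 10⁻²³ kg·m/s.
λ = h/p = 5.27 × 10⁻¹¹ m = 52.7 pm.

λ = 52.7 pm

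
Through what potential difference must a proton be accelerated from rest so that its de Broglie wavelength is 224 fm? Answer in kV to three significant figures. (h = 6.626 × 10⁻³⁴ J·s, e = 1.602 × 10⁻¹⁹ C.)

V = 16.3 kV

p = h/λ = 6.626 × 10⁻³⁴ / 2.240 × 10⁻¹³ = 2.958 × 10⁻²¹ kg·m/s.
KE = p²/(2m) = 2.615 × 10⁻¹⁵ J.
V = KE/e = 2.615 × 10⁻¹⁵ / (1.602 × 10⁻¹⁹) = 16.3 kV.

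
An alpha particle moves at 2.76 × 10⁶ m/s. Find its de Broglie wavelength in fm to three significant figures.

λ = 36.1 fm

p = mv = 6.645 × 10⁻²⁷ × 2.76 × 10⁶ = 1.834 × 10⁻²⁰ kg·m/s.
λ = h/p = 6.626 × 10⁻³⁴ / 1.834 × 10⁻²⁰ = 3.61 × 10⁻¹⁴ m = 36.1 fm.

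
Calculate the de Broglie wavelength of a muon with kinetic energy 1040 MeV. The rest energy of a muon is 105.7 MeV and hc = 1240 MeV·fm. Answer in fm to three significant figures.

λ = 1.09 fm

Total energy E = KE + m₀c² = 1040 + 105.7 = 1145.7 MeV.
(pc)² = E² − (m₀c²)² = (1145.7)² − (105.7)² = 1.301 × 10⁶ MeV², so pc = 1141 MeV.
λ = hc/(pc) = 1240 MeV·fm / 1141 MeV = 1.09 fm.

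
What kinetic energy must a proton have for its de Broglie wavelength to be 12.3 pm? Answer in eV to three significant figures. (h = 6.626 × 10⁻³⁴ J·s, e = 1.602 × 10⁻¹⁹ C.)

p = h/λ = 6.626 × 10⁻³⁴ / 1.230 × 10⁻¹¹ = 5.387 × 10⁻²³ kg·m/s.
KE = p²/(2m) = (5.387 × 10⁻²³)² / (2 × 1.673 × 10⁻²⁷) = 8.673 × 10⁻¹⁹ J = 5.41 eV.

KE = 5.41 eV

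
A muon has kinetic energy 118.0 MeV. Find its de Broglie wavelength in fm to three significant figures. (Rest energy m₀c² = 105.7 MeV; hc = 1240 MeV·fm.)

Total energy E = KE + m₀c² = 118.0 + 105.7 = 223.7 MeV.
(pc)² = E² − (m₀c²)² = (223.7)² − (105.7)² = 3.887 × 10⁴ MeV², so pc = 197.2 MeV.
λ = hc/(pc) = 1240 MeV·fm / 197.2 MeV = 6.29 fm.

λ = 6.29 fm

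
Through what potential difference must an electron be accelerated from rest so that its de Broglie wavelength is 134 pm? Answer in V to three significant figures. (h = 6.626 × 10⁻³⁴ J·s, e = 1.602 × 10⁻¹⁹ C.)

p = h/λ = 6.626 × 10⁻³⁴ / 1.340 × 10⁻¹⁰ = 4.945 × 10⁻²⁴ kg·m/s.
KE = p²/(2m) = 1.342 × 10⁻¹⁷ J.
V = KE/e = 1.342 × 10⁻¹⁷ / (1.602 × 10⁻¹⁹) = 83.8 V.

V = 83.8 V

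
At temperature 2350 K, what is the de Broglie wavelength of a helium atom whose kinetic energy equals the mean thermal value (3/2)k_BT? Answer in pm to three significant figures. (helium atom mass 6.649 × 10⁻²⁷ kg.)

KE = (3/2)k_BT = 1.5 × 1.381 × 10⁻²³ × 2350 = 4.868 × 10⁻²⁰ J.
p = √(2mKE) = √(2 × 6.649 × 10⁻²⁷ × 4.868 × 10⁻²⁰) = 2.544 × 10⁻²³ kg·m/s.
λ = h/p = 2.60 × 10⁻¹¹ m = 26.0 pm.

λ = 26.0 pm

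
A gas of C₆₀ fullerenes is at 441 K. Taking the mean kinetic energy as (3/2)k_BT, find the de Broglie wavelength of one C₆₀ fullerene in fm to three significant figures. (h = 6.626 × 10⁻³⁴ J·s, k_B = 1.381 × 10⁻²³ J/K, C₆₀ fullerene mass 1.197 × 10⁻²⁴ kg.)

λ = 4480 fm

KE = (3/2)k_BT = 1.5 × 1.381 × 10⁻²³ × 441 = 9.135 × 10⁻²¹ J.
p = √(2mKE) = √(2 × 1.197 × 10⁻²⁴ × 9.135 × 10⁻²¹) = 1.479 × 10⁻²² kg·m/s.
λ = h/p = 4.48 × 10⁻¹² m = 4480 fm.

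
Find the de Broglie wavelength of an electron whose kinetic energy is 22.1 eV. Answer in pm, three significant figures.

KE = 22.1 eV = 3.540 × 10⁻¹⁸ J.
p = √(2mKE) = √(2 × 9.109 × 10⁻³¹ × 3.540 × 10⁻¹⁸) = 2.540 × 10⁻²⁴ kg·m/s.
λ = h/p = 6.626 × 10⁻³⁴ / 2.540 × 10⁻²⁴ = 2.61 × 10⁻¹⁰ m = 261 pm.

λ = 261 pm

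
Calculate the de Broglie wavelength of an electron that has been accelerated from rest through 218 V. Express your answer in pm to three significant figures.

KE = eV = 1.602 × 10⁻¹⁹ × 218.0 = 3.492 × 10⁻¹⁷ J.
p = √(2mKE) = √(2 × 9.109 × 10⁻³¹ × 3.492 × 10⁻¹⁷) = 7.976 × 10⁻²⁴ kg·m/s.
λ = h/p = 6.626 × 10⁻³⁴ / 7.976 × 10⁻²⁴ = 8.31 × 10⁻¹¹ m = 83.1 pm.

λ = 83.1 pm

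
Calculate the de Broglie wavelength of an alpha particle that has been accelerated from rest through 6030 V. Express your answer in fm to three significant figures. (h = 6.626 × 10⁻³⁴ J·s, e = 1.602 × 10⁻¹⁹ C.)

λ = 131 fm

KE = 2eV = 2 × 1.602 × 10⁻¹⁹ × 6030 = 1.932 × 10⁻¹⁵ J.
p = √(2mKE) = √(2 × 6.645 × 10⁻²⁷ × 1.932 × 10⁻¹⁵) = 5.067 × 10⁻²¹ kg·m/s.
λ = h/p = 6.626 × 10⁻³⁴ / 5.067 × 10⁻²¹ = 1.31 × 10⁻¹³ m = 131 fm.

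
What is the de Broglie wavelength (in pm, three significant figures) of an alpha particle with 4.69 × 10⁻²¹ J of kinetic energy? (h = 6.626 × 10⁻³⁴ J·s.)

λ = 83.9 pm

p = √(2mKE) = √(2 × 6.645 × 10⁻²⁷ × 4.690 × 10⁻²¹) = 7.895 × 10⁻²⁴ kg·m/s.
λ = h/p = 6.626 × 10⁻³⁴ / 7.895 × 10⁻²⁴ = 8.39 × 10⁻¹¹ m = 83.9 pm.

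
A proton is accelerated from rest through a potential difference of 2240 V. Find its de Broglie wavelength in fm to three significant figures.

λ = 605 fm

KE = eV = 1.602 × 10⁻¹⁹ × 2240 = 3.588 × 10⁻¹⁶ J.
p = √(2mKE) = √(2 × 1.673 × 10⁻²⁷ × 3.588 × 10⁻¹⁶) = 1.096 × 10⁻²¹ kg·m/s.
λ = h/p = 6.626 × 10⁻³⁴ / 1.096 × 10⁻²¹ = 6.05 × 10⁻¹³ m = 605 fm.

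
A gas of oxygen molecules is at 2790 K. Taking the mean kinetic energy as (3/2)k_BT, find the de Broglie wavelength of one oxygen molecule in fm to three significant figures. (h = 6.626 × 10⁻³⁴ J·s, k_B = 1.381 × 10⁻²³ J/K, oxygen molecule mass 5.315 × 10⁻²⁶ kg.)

KE = (3/2)k_BT = 1.5 × 1.381 × 10⁻²³ × 2790 = 5.779 × 10⁻²⁰ J.
p = √(2mKE) = √(2 × 5.315 × 10⁻²⁶ × 5.779 × 10⁻²⁰) = 7.838 × 10⁻²³ kg·m/s.
λ = h/p = 8.45 × 10⁻¹² m = 8450 fm.

λ = 8450 fm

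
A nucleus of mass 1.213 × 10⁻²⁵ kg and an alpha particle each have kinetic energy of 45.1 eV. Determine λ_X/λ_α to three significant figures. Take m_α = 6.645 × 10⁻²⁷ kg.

At fixed KE, p = √(2mKE) so λ = h/p ∝ 1/√m.
λ_X/λ_α = √(m_α/m_X) = √(6.645 × 10⁻²⁷/1.213 × 10⁻²⁵) = √(0.05478) = 0.234.

λ_X/λ_α = 0.234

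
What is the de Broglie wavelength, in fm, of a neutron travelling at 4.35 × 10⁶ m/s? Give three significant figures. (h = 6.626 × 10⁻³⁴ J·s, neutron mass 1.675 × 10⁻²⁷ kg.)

λ = 90.9 fm

p = mv = 1.675 × 10⁻²⁷ × 4.35 × 10⁶ = 7.286 × 10⁻²¹ kg·m/s.
λ = h/p = 6.626 × 10⁻³⁴ / 7.286 × 10⁻²¹ = 9.09 × 10⁻¹⁴ m = 90.9 fm.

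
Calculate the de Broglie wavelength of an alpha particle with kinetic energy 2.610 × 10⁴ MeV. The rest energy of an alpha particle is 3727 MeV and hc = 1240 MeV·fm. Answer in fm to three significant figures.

Total energy E = KE + m₀c² = 2.610 × 10⁴ + 3727 = 29827 MeV.
(pc)² = E² − (m₀c²)² = (29827)² − (3727)² = 8.758 × 10⁸ MeV², so pc = 2.959 × 10⁴ MeV.
λ = hc/(pc) = 1240 MeV·fm / 2.959 × 10⁴ MeV = 0.0419 fm.

λ = 0.0419 fm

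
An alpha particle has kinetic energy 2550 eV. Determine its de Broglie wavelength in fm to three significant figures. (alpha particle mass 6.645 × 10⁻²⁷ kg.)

λ = 284 fm

KE = 2550 eV = 4.085 × 10⁻¹⁶ J.
p = √(2mKE) = √(2 × 6.645 × 10⁻²⁷ × 4.085 × 10⁻¹⁶) = 2.330 × 10⁻²¹ kg·m/s.
λ = h/p = 6.626 × 10⁻³⁴ / 2.330 × 10⁻²¹ = 2.84 × 10⁻¹³ m = 284 fm.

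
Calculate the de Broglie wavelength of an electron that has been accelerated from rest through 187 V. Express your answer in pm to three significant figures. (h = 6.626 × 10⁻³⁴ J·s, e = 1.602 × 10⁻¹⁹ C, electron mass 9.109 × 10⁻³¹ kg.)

KE = eV = 1.602 × 10⁻¹⁹ × 187.0 = 2.996 × 10⁻¹⁷ J.
p = √(2mKE) = √(2 × 9.109 × 10⁻³¹ × 2.996 × 10⁻¹⁷) = 7.388 × 10⁻²⁴ kg·m/s.
λ = h/p = 6.626 × 10⁻³⁴ / 7.388 × 10⁻²⁴ = 8.97 × 10⁻¹¹ m = 89.7 pm.

λ = 89.7 pm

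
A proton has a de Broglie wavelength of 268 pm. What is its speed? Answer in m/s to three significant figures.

p = h/λ = 6.626 × 10⁻³⁴ / 2.680 × 10⁻¹⁰ = 2.472 × 10⁻²⁴ kg·m/s.
v = p/m = 2.472 × 10⁻²⁴ / 1.673 × 10⁻²⁷ = 1.48 × 10³ m/s = 1480 m/s.

v = 1480 m/s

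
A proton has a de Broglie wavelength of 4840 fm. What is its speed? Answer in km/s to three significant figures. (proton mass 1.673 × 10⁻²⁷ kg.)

v = 81.8 km/s

p = h/λ = 6.626 × 10⁻³⁴ / 4.840 × 10⁻¹² = 1.369 × 10⁻²² kg·m/s.
v = p/m = 1.369 × 10⁻²² / 1.673 × 10⁻²⁷ = 8.18 × 10⁴ m/s = 81.8 km/s.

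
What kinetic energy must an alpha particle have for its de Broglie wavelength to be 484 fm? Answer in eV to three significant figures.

KE = 880 eV

p = h/λ = 6.626 × 10⁻³⁴ / 4.840 × 10⁻¹³ = 1.369 × 10⁻²¹ kg·m/s.
KE = p²/(2m) = (1.369 × 10⁻²¹)² / (2 × 6.645 × 10⁻²⁷) = 1.410 × 10⁻¹⁶ J = 880 eV.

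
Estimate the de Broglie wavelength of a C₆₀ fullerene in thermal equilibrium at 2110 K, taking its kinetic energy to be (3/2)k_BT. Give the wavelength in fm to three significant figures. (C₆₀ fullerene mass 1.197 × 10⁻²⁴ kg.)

λ = 2050 fm

KE = (3/2)k_BT = 1.5 × 1.381 × 10⁻²³ × 2110 = 4.371 × 10⁻²⁰ J.
p = √(2mKE) = √(2 × 1.197 × 10⁻²⁴ × 4.371 × 10⁻²⁰) = 3.235 × 10⁻²² kg·m/s.
λ = h/p = 2.05 × 10⁻¹² m = 2050 fm.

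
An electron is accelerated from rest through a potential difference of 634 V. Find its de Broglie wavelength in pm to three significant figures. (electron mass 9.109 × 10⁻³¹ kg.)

KE = eV = 1.602 × 10⁻¹⁹ × 634.0 = 1.016 × 10⁻¹⁶ J.
p = √(2mKE) = √(2 × 9.109 × 10⁻³¹ × 1.016 × 10⁻¹⁶) = 1.360 × 10⁻²³ kg·m/s.
λ = h/p = 6.626 × 10⁻³⁴ / 1.360 × 10⁻²³ = 4.87 × 10⁻¹¹ m = 48.7 pm.

λ = 48.7 pm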